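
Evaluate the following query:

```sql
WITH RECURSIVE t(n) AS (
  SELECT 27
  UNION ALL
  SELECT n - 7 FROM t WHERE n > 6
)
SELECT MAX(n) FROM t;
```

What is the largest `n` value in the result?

27

Base: n=27.
Iteration 1: 27 > 6 holds -> n = 27 - 7 = 20.
Iteration 2: 20 > 6 holds -> n = 20 - 7 = 13.
Iteration 3: 13 > 6 holds -> n = 13 - 7 = 6.
Iteration 4: 6 > 6 fails; recursion stops.
n values: 27, 20, 13, 6; the maximum is 27.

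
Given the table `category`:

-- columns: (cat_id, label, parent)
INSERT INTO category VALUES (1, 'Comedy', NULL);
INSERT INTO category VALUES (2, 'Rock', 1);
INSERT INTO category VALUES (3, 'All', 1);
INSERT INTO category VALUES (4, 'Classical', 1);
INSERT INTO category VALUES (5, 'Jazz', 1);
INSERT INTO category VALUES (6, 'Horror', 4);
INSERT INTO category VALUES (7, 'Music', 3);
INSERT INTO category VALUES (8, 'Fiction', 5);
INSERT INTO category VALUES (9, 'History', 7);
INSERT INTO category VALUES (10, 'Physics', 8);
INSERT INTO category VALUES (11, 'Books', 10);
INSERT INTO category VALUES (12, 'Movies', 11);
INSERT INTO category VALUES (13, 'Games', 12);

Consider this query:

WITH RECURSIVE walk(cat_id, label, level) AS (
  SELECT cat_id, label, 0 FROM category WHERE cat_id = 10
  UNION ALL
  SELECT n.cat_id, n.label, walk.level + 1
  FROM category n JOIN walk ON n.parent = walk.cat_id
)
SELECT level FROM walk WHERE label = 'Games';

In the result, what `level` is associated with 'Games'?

3

Base: cat_id=10 (Physics) at level 0.
Iteration 1: rows with parent in {10} -> Books (id 11, level 1).
Iteration 2: rows with parent in {11} -> Movies (id 12, level 2).
Iteration 3: rows with parent in {12} -> Games (id 13, level 3).
Iteration 4: no rows with parent in {13}; recursion stops.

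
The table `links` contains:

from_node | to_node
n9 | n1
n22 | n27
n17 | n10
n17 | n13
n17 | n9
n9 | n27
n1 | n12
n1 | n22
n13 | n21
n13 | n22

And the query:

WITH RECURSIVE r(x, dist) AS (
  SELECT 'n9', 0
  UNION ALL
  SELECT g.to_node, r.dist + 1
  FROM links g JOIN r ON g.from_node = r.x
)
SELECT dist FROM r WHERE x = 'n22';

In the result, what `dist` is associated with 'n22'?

2

Base: (n9, dist=0).
Iteration 1: edges from {n9} -> (n1, dist=1), (n27, dist=1).
Iteration 2: edges from {n1,n27} -> (n12, dist=2), (n22, dist=2).
Iteration 3: edges from {n12,n22} -> (n27, dist=3).
Iteration 4: no outgoing edges from {n27}; recursion stops.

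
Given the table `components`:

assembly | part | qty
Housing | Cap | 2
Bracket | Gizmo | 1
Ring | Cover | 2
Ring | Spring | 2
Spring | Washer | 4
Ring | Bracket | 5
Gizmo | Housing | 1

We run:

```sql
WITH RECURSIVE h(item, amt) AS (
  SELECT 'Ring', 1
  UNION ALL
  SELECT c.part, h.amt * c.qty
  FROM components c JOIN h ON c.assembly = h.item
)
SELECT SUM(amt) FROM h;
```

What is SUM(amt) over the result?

38

Base: (Ring, amt=1).
Iteration 1: components of {Ring} -> Bracket = 1*5 = 5, Cover = 1*2 = 2, Spring = 1*2 = 2.
Iteration 2: components of {Bracket,Cover,Spring} -> Gizmo = 5*1 = 5, Washer = 2*4 = 8.
Iteration 3: components of {Gizmo,Washer} -> Housing = 5*1 = 5.
Iteration 4: components of {Housing} -> Cap = 5*2 = 10.
Iteration 5: no further components; recursion stops.
SUM(amt) = 1 + 5 + 2 + 2 + 5 + 8 + 5 + 10 = 38.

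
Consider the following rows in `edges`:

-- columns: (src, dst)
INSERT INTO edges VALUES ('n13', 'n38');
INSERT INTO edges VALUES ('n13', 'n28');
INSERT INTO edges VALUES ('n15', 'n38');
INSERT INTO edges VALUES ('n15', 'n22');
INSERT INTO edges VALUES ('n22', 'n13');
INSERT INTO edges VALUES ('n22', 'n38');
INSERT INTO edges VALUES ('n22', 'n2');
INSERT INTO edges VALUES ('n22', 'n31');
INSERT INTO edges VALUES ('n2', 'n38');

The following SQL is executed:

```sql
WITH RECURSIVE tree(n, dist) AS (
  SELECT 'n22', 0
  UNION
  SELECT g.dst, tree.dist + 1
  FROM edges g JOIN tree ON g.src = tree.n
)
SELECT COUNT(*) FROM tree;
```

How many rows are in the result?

7

Base: (n22, dist=0).
Iteration 1: edges from {n22} -> (n13, dist=1), (n2, dist=1), (n31, dist=1), (n38, dist=1).
Iteration 2: edges from {n13,n2,n31,n38} -> (n28, dist=2), (n38, dist=2). [UNION drops 1 duplicate row(s)]
Iteration 3: no outgoing edges from {n28,n38}; recursion stops.
Total rows emitted: 7.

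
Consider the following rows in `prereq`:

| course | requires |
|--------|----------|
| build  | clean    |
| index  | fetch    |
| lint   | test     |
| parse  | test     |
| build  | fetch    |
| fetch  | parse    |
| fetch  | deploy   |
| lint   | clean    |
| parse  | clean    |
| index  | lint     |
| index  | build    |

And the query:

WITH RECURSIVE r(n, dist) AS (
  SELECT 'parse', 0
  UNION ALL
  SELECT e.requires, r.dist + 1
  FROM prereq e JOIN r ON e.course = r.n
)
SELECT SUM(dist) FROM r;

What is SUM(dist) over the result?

Base: (parse, dist=0).
Iteration 1: edges from {parse} -> (clean, dist=1), (test, dist=1).
Iteration 2: no outgoing edges from {clean,test}; recursion stops.
SUM(dist) = 0 + 1 + 1 = 2.

2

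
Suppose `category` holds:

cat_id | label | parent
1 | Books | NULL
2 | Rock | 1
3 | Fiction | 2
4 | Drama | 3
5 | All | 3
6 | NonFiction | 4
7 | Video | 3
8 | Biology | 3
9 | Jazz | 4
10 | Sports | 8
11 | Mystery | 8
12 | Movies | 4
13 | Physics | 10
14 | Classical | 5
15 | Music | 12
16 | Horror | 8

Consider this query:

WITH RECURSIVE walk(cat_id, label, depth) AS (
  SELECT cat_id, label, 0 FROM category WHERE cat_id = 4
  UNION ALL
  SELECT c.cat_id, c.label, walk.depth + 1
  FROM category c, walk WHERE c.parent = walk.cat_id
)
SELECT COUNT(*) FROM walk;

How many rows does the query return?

5

Base: cat_id=4 (Drama) at depth 0.
Iteration 1: rows with parent in {4} -> NonFiction (id 6, depth 1), Jazz (id 9, depth 1), Movies (id 12, depth 1).
Iteration 2: rows with parent in {6,9,12} -> Music (id 15, depth 2).
Iteration 3: no rows with parent in {15}; recursion stops.
Total rows emitted: 5.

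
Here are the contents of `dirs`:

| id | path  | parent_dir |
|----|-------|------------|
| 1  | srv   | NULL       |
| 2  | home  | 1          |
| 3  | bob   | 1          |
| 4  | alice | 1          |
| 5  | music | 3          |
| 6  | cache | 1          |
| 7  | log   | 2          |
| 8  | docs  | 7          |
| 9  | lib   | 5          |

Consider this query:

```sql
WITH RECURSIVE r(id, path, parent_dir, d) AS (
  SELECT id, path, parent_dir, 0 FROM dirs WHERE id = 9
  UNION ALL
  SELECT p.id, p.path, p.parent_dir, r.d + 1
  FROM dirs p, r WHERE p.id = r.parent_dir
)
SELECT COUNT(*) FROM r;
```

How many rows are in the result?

4

Base: id=9 (lib), parent_dir=5, d 0.
Iteration 1: join on id=5 -> music (id 5, parent_dir=3, d 1).
Iteration 2: join on id=3 -> bob (id 3, parent_dir=1, d 2).
Iteration 3: join on id=1 -> srv (id 1, parent_dir=NULL, d 3).
Iteration 4: parent_dir is NULL; no match; recursion stops.
Total rows emitted: 4.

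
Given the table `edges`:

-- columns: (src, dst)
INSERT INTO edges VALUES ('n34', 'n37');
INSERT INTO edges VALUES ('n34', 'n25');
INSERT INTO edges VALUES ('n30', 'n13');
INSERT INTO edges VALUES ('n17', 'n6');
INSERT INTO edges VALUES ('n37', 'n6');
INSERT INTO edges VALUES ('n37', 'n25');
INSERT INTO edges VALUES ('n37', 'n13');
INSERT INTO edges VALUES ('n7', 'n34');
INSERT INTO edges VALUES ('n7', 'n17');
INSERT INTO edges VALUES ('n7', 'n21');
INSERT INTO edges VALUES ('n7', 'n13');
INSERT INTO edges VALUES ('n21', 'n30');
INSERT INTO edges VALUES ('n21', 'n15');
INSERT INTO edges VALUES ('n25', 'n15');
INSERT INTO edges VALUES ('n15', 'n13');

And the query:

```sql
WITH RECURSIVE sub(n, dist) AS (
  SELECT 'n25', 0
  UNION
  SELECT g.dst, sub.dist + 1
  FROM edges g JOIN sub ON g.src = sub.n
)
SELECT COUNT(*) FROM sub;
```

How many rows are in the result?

3

Base: (n25, dist=0).
Iteration 1: edges from {n25} -> (n15, dist=1).
Iteration 2: edges from {n15} -> (n13, dist=2).
Iteration 3: no outgoing edges from {n13}; recursion stops.
Total rows emitted: 3.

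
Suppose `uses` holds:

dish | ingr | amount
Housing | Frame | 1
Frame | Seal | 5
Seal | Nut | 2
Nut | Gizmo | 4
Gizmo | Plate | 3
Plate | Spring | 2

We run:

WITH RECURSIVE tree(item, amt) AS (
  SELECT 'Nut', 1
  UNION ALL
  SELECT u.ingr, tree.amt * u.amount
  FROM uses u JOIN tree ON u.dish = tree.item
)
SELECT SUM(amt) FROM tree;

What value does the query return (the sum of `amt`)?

41

Base: (Nut, amt=1).
Iteration 1: components of {Nut} -> Gizmo = 1*4 = 4.
Iteration 2: components of {Gizmo} -> Plate = 4*3 = 12.
Iteration 3: components of {Plate} -> Spring = 12*2 = 24.
Iteration 4: no further components; recursion stops.
SUM(amt) = 1 + 4 + 12 + 24 = 41.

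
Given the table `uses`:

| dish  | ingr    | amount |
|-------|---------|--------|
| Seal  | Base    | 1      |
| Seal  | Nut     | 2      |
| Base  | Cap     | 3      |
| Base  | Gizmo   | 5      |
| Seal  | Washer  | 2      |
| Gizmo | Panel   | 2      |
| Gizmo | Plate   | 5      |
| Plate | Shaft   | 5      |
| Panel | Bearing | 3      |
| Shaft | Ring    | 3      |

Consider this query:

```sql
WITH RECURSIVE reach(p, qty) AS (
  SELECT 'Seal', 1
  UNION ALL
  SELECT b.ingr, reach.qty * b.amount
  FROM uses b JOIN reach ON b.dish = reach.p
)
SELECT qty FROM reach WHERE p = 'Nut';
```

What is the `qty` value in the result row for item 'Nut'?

2

Base: (Seal, qty=1).
Iteration 1: components of {Seal} -> Base = 1*1 = 1, Nut = 1*2 = 2, Washer = 1*2 = 2.
Iteration 2: components of {Base,Nut,Washer} -> Cap = 1*3 = 3, Gizmo = 1*5 = 5.
Iteration 3: components of {Cap,Gizmo} -> Panel = 5*2 = 10, Plate = 5*5 = 25.
Iteration 4: components of {Panel,Plate} -> Bearing = 10*3 = 30, Shaft = 25*5 = 125.
Iteration 5: components of {Bearing,Shaft} -> Ring = 125*3 = 375.
Iteration 6: no further components; recursion stops.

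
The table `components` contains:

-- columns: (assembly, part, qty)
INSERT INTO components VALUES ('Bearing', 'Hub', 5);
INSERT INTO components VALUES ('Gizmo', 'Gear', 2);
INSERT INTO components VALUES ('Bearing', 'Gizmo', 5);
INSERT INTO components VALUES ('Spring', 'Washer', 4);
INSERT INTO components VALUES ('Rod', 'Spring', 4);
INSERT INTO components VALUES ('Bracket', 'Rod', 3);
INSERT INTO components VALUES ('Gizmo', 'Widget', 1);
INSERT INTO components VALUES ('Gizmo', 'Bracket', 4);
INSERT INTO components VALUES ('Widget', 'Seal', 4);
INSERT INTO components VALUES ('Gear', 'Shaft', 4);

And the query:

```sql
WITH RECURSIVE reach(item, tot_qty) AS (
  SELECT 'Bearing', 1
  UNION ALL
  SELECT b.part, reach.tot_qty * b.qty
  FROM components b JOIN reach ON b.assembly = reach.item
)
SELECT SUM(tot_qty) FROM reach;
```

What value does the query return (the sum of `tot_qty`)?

1366

Base: (Bearing, tot_qty=1).
Iteration 1: components of {Bearing} -> Gizmo = 1*5 = 5, Hub = 1*5 = 5.
Iteration 2: components of {Gizmo,Hub} -> Bracket = 5*4 = 20, Gear = 5*2 = 10, Widget = 5*1 = 5.
Iteration 3: components of {Bracket,Gear,Widget} -> Rod = 20*3 = 60, Seal = 5*4 = 20, Shaft = 10*4 = 40.
Iteration 4: components of {Rod,Seal,Shaft} -> Spring = 60*4 = 240.
Iteration 5: components of {Spring} -> Washer = 240*4 = 960.
Iteration 6: no further components; recursion stops.
SUM(tot_qty) = 1 + 5 + 5 + 20 + 5 + 10 + 60 + 20 + 40 + 240 + 960 = 1366.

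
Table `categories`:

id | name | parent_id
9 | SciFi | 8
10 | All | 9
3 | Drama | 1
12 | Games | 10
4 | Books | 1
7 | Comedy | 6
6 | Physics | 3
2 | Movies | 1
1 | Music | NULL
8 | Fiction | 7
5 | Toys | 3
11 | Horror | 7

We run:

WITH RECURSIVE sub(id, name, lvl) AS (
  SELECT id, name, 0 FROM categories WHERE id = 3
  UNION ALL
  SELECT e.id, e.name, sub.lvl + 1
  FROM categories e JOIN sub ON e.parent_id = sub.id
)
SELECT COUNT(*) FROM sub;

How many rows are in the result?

Base: id=3 (Drama) at lvl 0.
Iteration 1: rows with parent_id in {3} -> Toys (id 5, lvl 1), Physics (id 6, lvl 1).
Iteration 2: rows with parent_id in {5,6} -> Comedy (id 7, lvl 2).
Iteration 3: rows with parent_id in {7} -> Fiction (id 8, lvl 3), Horror (id 11, lvl 3).
Iteration 4: rows with parent_id in {8,11} -> SciFi (id 9, lvl 4).
Iteration 5: rows with parent_id in {9} -> All (id 10, lvl 5).
Iteration 6: rows with parent_id in {10} -> Games (id 12, lvl 6).
Iteration 7: no rows with parent_id in {12}; recursion stops.
Total rows emitted: 9.

9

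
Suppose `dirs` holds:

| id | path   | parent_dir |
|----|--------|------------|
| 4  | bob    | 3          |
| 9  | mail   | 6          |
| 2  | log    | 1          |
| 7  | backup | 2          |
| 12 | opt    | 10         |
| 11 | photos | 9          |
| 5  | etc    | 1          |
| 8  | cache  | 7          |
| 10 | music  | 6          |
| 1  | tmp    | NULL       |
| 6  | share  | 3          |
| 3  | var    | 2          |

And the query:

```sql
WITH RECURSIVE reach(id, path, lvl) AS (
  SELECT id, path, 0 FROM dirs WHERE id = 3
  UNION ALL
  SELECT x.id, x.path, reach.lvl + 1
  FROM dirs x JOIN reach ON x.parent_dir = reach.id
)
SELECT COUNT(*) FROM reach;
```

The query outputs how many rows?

Base: id=3 (var) at lvl 0.
Iteration 1: rows with parent_dir in {3} -> bob (id 4, lvl 1), share (id 6, lvl 1).
Iteration 2: rows with parent_dir in {4,6} -> mail (id 9, lvl 2), music (id 10, lvl 2).
Iteration 3: rows with parent_dir in {9,10} -> photos (id 11, lvl 3), opt (id 12, lvl 3).
Iteration 4: no rows with parent_dir in {11,12}; recursion stops.
Total rows emitted: 7.

7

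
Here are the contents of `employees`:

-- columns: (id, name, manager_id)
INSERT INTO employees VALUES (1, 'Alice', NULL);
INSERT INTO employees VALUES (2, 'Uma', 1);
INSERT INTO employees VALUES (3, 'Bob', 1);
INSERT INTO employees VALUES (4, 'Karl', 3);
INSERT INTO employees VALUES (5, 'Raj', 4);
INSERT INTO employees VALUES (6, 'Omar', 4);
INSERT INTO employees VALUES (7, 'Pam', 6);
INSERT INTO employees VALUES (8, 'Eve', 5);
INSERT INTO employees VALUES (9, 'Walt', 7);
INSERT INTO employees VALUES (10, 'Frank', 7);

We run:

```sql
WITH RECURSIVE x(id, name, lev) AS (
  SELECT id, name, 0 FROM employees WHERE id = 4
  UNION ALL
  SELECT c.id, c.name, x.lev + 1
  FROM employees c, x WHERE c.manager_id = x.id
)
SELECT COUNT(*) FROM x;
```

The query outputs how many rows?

7

Base: id=4 (Karl) at lev 0.
Iteration 1: rows with manager_id in {4} -> Raj (id 5, lev 1), Omar (id 6, lev 1).
Iteration 2: rows with manager_id in {5,6} -> Pam (id 7, lev 2), Eve (id 8, lev 2).
Iteration 3: rows with manager_id in {7,8} -> Walt (id 9, lev 3), Frank (id 10, lev 3).
Iteration 4: no rows with manager_id in {9,10}; recursion stops.
Total rows emitted: 7.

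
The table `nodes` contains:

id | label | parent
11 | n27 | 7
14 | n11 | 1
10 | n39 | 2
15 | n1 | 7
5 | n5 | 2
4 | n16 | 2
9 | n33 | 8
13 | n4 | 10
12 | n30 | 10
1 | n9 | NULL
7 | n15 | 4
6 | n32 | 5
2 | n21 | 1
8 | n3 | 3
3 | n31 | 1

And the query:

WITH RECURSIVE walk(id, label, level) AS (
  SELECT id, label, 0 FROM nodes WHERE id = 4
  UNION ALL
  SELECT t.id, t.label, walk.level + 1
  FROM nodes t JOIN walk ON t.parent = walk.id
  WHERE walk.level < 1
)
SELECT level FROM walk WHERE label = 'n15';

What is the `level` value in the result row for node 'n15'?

Base: id=4 (n16) at level 0.
Iteration 1: rows with parent in {4} -> n15 (id 7, level 1).
Iteration 2: level < 1 fails for all current rows; recursion stops.

1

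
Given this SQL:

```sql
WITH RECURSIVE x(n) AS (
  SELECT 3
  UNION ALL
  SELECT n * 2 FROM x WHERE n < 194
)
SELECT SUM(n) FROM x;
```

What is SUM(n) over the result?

765

Base: n=3.
Iteration 1: 3 < 194 holds -> n = 3 * 2 = 6.
Iteration 2: 6 < 194 holds -> n = 6 * 2 = 12.
Iteration 3: 12 < 194 holds -> n = 12 * 2 = 24.
Iteration 4: 24 < 194 holds -> n = 24 * 2 = 48.
Iteration 5: 48 < 194 holds -> n = 48 * 2 = 96.
Iteration 6: 96 < 194 holds -> n = 96 * 2 = 192.
Iteration 7: 192 < 194 holds -> n = 192 * 2 = 384.
Iteration 8: 384 < 194 fails; recursion stops.
SUM(n) = 3 + 6 + 12 + 24 + 48 + 96 + 192 + 384 = 765.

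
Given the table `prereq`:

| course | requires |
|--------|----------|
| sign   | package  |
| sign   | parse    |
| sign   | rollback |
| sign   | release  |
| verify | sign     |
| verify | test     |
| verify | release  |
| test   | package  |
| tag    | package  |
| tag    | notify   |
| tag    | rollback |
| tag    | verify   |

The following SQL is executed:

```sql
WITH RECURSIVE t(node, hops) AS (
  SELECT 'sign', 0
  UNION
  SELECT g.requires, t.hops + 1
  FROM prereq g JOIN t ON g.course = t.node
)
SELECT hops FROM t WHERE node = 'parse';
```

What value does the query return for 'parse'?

Base: (sign, hops=0).
Iteration 1: edges from {sign} -> (package, hops=1), (parse, hops=1), (release, hops=1), (rollback, hops=1).
Iteration 2: no outgoing edges from {package,parse,release,rollback}; recursion stops.

1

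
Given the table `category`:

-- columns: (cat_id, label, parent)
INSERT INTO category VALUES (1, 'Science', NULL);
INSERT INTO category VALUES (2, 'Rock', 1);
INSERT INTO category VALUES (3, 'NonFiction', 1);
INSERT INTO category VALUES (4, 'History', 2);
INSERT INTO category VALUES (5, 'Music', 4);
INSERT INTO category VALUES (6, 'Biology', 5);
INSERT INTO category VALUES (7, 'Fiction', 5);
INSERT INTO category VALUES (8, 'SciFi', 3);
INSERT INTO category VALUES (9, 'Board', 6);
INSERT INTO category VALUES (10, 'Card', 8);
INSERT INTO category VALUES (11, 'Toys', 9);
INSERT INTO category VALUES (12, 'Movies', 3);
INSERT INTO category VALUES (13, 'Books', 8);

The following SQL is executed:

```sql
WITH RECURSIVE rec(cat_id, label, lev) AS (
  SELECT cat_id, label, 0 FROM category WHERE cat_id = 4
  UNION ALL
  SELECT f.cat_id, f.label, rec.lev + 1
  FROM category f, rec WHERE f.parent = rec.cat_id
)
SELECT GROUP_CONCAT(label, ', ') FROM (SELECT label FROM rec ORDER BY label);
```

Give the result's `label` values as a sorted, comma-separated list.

Base: cat_id=4 (History) at lev 0.
Iteration 1: rows with parent in {4} -> Music (id 5, lev 1).
Iteration 2: rows with parent in {5} -> Biology (id 6, lev 2), Fiction (id 7, lev 2).
Iteration 3: rows with parent in {6,7} -> Board (id 9, lev 3).
Iteration 4: rows with parent in {9} -> Toys (id 11, lev 4).
Iteration 5: no rows with parent in {11}; recursion stops.

Biology, Board, Fiction, History, Music, Toys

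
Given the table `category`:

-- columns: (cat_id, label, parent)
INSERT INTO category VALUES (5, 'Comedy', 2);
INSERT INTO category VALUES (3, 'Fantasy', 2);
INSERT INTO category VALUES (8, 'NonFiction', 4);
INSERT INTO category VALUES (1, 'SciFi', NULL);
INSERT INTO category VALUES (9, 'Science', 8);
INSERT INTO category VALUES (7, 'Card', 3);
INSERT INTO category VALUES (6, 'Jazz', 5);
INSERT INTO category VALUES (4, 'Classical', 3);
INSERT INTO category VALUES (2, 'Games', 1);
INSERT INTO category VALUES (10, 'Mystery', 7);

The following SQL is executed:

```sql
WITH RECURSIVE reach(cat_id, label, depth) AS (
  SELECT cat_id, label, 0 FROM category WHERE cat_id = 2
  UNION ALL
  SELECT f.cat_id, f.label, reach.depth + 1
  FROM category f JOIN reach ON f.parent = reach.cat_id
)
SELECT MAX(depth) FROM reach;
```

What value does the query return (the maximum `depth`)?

4

Base: cat_id=2 (Games) at depth 0.
Iteration 1: rows with parent in {2} -> Fantasy (id 3, depth 1), Comedy (id 5, depth 1).
Iteration 2: rows with parent in {3,5} -> Classical (id 4, depth 2), Jazz (id 6, depth 2), Card (id 7, depth 2).
Iteration 3: rows with parent in {4,6,7} -> NonFiction (id 8, depth 3), Mystery (id 10, depth 3).
Iteration 4: rows with parent in {8,10} -> Science (id 9, depth 4).
Iteration 5: no rows with parent in {9}; recursion stops.
depth values: 0, 1, 1, 2, 2, 2, 3, 3, 4; the maximum is 4.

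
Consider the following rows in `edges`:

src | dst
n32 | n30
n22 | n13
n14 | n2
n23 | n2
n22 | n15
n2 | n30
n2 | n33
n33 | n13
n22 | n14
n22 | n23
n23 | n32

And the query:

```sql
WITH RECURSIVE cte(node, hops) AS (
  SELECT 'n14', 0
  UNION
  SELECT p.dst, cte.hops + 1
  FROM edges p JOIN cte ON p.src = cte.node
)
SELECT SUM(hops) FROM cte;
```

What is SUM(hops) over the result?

8

Base: (n14, hops=0).
Iteration 1: edges from {n14} -> (n2, hops=1).
Iteration 2: edges from {n2} -> (n30, hops=2), (n33, hops=2).
Iteration 3: edges from {n30,n33} -> (n13, hops=3).
Iteration 4: no outgoing edges from {n13}; recursion stops.
SUM(hops) = 0 + 1 + 2 + 2 + 3 = 8.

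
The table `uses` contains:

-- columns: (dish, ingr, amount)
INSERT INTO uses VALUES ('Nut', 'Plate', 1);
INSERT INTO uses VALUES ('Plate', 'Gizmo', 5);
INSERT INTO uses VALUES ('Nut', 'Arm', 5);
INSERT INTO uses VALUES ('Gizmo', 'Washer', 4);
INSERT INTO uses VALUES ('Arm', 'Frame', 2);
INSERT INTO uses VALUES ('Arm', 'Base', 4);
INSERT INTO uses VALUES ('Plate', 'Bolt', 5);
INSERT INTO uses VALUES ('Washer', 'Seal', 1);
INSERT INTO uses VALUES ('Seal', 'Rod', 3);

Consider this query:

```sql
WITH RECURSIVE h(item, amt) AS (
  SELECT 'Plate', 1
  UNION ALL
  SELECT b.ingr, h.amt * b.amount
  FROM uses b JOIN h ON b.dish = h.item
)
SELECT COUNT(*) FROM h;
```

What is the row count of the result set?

6

Base: (Plate, amt=1).
Iteration 1: components of {Plate} -> Bolt = 1*5 = 5, Gizmo = 1*5 = 5.
Iteration 2: components of {Bolt,Gizmo} -> Washer = 5*4 = 20.
Iteration 3: components of {Washer} -> Seal = 20*1 = 20.
Iteration 4: components of {Seal} -> Rod = 20*3 = 60.
Iteration 5: no further components; recursion stops.
Total rows emitted: 6.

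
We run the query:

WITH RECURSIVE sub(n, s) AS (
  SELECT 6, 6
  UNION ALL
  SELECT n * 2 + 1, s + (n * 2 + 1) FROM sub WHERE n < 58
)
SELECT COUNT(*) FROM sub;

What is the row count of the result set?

Base: n=6, s=6.
Iteration 1: 6 < 58 holds -> n = 6 * 2 + 1 = 13, s = 6 + 13 = 19.
Iteration 2: 13 < 58 holds -> n = 13 * 2 + 1 = 27, s = 19 + 27 = 46.
Iteration 3: 27 < 58 holds -> n = 27 * 2 + 1 = 55, s = 46 + 55 = 101.
Iteration 4: 55 < 58 holds -> n = 55 * 2 + 1 = 111, s = 101 + 111 = 212.
Iteration 5: 111 < 58 fails; recursion stops.
Total rows emitted: 5.

5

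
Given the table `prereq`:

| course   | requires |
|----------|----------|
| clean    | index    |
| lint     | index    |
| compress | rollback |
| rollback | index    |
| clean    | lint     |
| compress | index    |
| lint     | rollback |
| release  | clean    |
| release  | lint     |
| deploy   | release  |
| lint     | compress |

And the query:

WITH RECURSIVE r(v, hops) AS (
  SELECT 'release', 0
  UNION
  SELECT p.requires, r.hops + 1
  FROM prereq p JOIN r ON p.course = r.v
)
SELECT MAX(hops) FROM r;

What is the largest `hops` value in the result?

Base: (release, hops=0).
Iteration 1: edges from {release} -> (clean, hops=1), (lint, hops=1).
Iteration 2: edges from {clean,lint} -> (compress, hops=2), (index, hops=2), (lint, hops=2), (rollback, hops=2). [UNION drops 1 duplicate row(s)]
Iteration 3: edges from {compress,index,lint,rollback} -> (compress, hops=3), (index, hops=3), (rollback, hops=3). [UNION drops 3 duplicate row(s)]
Iteration 4: edges from {compress,index,rollback} -> (index, hops=4), (rollback, hops=4). [UNION drops 1 duplicate row(s)]
Iteration 5: edges from {index,rollback} -> (index, hops=5).
Iteration 6: no outgoing edges from {index}; recursion stops.
hops values: 0, 1, 1, 2, 2, 2, 2, 3, 3, 3, 4, 4, 5; the maximum is 5.

5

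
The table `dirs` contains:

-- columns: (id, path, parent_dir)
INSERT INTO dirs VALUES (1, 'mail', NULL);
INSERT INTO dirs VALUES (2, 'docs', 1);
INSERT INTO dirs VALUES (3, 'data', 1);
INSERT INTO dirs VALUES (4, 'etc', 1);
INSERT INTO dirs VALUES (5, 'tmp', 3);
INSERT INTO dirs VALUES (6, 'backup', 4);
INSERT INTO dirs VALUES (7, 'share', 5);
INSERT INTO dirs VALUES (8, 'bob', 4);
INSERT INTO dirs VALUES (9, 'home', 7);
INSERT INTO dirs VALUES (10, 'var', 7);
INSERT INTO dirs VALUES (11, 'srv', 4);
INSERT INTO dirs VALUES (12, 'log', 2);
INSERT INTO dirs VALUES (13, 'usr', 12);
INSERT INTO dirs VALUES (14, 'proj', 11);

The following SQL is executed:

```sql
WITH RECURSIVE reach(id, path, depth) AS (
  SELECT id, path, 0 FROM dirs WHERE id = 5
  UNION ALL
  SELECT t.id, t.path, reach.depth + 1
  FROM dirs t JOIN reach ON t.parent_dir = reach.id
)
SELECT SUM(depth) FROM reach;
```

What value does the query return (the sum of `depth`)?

Base: id=5 (tmp) at depth 0.
Iteration 1: rows with parent_dir in {5} -> share (id 7, depth 1).
Iteration 2: rows with parent_dir in {7} -> home (id 9, depth 2), var (id 10, depth 2).
Iteration 3: no rows with parent_dir in {9,10}; recursion stops.
SUM(depth) = 0 + 1 + 2 + 2 = 5.

5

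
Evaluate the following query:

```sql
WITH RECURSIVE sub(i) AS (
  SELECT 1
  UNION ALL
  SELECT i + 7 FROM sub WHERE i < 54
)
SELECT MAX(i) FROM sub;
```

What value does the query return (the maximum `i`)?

57

Base: i=1.
Iteration 1: 1 < 54 holds -> i = 1 + 7 = 8.
Iteration 2: 8 < 54 holds -> i = 8 + 7 = 15.
Iteration 3: 15 < 54 holds -> i = 15 + 7 = 22.
Iteration 4: 22 < 54 holds -> i = 22 + 7 = 29.
Iteration 5: 29 < 54 holds -> i = 29 + 7 = 36.
Iteration 6: 36 < 54 holds -> i = 36 + 7 = 43.
Iteration 7: 43 < 54 holds -> i = 43 + 7 = 50.
Iteration 8: 50 < 54 holds -> i = 50 + 7 = 57.
Iteration 9: 57 < 54 fails; recursion stops.
i values: 1, 8, 15, 22, 29, 36, 43, 50, 57; the maximum is 57.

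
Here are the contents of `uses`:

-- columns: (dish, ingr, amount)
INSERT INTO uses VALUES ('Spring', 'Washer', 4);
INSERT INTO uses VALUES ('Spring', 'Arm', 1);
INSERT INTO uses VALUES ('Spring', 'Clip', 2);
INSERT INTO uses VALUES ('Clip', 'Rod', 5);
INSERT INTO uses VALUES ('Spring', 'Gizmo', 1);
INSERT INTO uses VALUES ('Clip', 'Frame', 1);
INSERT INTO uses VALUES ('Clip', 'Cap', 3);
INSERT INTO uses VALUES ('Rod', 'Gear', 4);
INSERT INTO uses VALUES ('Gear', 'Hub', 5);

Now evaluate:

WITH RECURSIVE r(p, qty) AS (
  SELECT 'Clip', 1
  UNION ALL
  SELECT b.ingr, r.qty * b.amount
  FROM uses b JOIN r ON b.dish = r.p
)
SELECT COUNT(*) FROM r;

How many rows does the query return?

6

Base: (Clip, qty=1).
Iteration 1: components of {Clip} -> Cap = 1*3 = 3, Frame = 1*1 = 1, Rod = 1*5 = 5.
Iteration 2: components of {Cap,Frame,Rod} -> Gear = 5*4 = 20.
Iteration 3: components of {Gear} -> Hub = 20*5 = 100.
Iteration 4: no further components; recursion stops.
Total rows emitted: 6.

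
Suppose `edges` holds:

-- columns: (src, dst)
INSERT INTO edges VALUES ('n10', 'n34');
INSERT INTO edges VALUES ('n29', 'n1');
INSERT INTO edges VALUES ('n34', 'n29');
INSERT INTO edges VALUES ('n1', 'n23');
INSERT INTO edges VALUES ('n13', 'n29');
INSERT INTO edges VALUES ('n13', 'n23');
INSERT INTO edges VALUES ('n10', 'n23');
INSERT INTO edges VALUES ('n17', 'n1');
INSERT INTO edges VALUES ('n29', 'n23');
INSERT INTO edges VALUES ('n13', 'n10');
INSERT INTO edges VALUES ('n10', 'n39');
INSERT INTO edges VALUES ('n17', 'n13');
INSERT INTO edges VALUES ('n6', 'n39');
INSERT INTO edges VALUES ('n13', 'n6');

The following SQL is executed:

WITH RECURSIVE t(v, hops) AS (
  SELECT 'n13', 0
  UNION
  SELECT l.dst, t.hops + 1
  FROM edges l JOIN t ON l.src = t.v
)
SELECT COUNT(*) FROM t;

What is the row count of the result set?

14

Base: (n13, hops=0).
Iteration 1: edges from {n13} -> (n10, hops=1), (n23, hops=1), (n29, hops=1), (n6, hops=1).
Iteration 2: edges from {n10,n23,n29,n6} -> (n1, hops=2), (n23, hops=2), (n34, hops=2), (n39, hops=2). [UNION drops 2 duplicate row(s)]
Iteration 3: edges from {n1,n23,n34,n39} -> (n23, hops=3), (n29, hops=3).
Iteration 4: edges from {n23,n29} -> (n1, hops=4), (n23, hops=4).
Iteration 5: edges from {n1,n23} -> (n23, hops=5).
Iteration 6: no outgoing edges from {n23}; recursion stops.
Total rows emitted: 14.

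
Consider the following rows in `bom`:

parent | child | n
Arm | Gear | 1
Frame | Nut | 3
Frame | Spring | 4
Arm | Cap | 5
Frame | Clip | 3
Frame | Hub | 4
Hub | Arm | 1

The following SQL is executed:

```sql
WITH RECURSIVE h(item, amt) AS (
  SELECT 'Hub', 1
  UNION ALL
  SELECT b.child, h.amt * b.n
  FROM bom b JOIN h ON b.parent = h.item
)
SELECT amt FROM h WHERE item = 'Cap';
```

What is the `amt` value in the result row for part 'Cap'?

5

Base: (Hub, amt=1).
Iteration 1: components of {Hub} -> Arm = 1*1 = 1.
Iteration 2: components of {Arm} -> Cap = 1*5 = 5, Gear = 1*1 = 1.
Iteration 3: no further components; recursion stops.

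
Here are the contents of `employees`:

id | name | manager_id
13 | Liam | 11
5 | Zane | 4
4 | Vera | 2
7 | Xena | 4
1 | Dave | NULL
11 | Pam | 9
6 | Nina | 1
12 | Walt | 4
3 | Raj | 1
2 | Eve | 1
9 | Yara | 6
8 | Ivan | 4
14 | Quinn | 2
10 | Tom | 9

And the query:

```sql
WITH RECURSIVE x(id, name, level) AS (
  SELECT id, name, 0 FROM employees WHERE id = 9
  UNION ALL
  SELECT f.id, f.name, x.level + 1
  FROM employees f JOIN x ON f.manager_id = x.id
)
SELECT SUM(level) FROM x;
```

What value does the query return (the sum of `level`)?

Base: id=9 (Yara) at level 0.
Iteration 1: rows with manager_id in {9} -> Tom (id 10, level 1), Pam (id 11, level 1).
Iteration 2: rows with manager_id in {10,11} -> Liam (id 13, level 2).
Iteration 3: no rows with manager_id in {13}; recursion stops.
SUM(level) = 0 + 1 + 1 + 2 = 4.

4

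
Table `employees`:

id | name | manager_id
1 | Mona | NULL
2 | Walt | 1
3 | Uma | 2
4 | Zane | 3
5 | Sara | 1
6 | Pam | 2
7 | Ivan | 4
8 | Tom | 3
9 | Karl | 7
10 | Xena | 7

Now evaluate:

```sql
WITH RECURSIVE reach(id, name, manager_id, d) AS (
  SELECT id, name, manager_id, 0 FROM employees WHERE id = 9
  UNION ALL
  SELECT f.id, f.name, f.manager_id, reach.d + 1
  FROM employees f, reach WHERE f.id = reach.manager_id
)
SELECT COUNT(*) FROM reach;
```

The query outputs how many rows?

6

Base: id=9 (Karl), manager_id=7, d 0.
Iteration 1: join on id=7 -> Ivan (id 7, manager_id=4, d 1).
Iteration 2: join on id=4 -> Zane (id 4, manager_id=3, d 2).
Iteration 3: join on id=3 -> Uma (id 3, manager_id=2, d 3).
Iteration 4: join on id=2 -> Walt (id 2, manager_id=1, d 4).
Iteration 5: join on id=1 -> Mona (id 1, manager_id=NULL, d 5).
Iteration 6: manager_id is NULL; no match; recursion stops.
Total rows emitted: 6.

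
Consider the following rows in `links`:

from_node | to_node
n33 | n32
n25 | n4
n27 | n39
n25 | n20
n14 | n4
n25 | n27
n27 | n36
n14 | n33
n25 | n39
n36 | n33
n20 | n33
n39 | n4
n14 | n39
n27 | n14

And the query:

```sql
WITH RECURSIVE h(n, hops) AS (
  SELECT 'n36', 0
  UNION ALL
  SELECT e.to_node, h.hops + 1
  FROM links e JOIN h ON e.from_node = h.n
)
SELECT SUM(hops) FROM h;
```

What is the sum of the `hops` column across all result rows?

Base: (n36, hops=0).
Iteration 1: edges from {n36} -> (n33, hops=1).
Iteration 2: edges from {n33} -> (n32, hops=2).
Iteration 3: no outgoing edges from {n32}; recursion stops.
SUM(hops) = 0 + 1 + 2 = 3.

3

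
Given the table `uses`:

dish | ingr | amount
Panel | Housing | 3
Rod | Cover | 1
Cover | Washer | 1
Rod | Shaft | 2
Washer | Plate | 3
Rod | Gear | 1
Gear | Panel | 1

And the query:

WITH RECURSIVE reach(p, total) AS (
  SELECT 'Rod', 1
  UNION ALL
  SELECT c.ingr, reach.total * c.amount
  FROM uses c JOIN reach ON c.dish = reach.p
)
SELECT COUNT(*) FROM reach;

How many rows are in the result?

8

Base: (Rod, total=1).
Iteration 1: components of {Rod} -> Cover = 1*1 = 1, Gear = 1*1 = 1, Shaft = 1*2 = 2.
Iteration 2: components of {Cover,Gear,Shaft} -> Panel = 1*1 = 1, Washer = 1*1 = 1.
Iteration 3: components of {Panel,Washer} -> Housing = 1*3 = 3, Plate = 1*3 = 3.
Iteration 4: no further components; recursion stops.
Total rows emitted: 8.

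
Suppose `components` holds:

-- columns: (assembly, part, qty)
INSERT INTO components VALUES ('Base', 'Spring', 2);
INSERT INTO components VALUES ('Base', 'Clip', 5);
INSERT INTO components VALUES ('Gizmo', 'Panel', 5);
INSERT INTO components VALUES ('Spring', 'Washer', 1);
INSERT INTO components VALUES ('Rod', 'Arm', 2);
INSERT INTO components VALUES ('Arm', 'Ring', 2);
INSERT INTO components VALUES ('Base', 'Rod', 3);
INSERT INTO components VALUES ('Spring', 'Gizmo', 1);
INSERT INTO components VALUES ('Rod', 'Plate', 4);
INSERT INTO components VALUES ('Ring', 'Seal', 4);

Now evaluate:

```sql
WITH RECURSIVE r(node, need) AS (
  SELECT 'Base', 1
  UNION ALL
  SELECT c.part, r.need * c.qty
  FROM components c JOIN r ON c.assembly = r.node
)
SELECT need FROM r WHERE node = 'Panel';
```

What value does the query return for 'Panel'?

Base: (Base, need=1).
Iteration 1: components of {Base} -> Clip = 1*5 = 5, Rod = 1*3 = 3, Spring = 1*2 = 2.
Iteration 2: components of {Clip,Rod,Spring} -> Arm = 3*2 = 6, Gizmo = 2*1 = 2, Plate = 3*4 = 12, Washer = 2*1 = 2.
Iteration 3: components of {Arm,Gizmo,Plate,Washer} -> Panel = 2*5 = 10, Ring = 6*2 = 12.
Iteration 4: components of {Panel,Ring} -> Seal = 12*4 = 48.
Iteration 5: no further components; recursion stops.

10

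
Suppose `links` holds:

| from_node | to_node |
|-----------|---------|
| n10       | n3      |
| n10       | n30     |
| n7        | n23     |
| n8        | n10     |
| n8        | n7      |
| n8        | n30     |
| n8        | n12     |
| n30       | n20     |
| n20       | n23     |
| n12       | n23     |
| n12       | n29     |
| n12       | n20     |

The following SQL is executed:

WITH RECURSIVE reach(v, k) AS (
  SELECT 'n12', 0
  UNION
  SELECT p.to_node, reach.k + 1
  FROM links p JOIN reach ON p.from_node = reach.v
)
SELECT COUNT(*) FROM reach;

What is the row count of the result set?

5

Base: (n12, k=0).
Iteration 1: edges from {n12} -> (n20, k=1), (n23, k=1), (n29, k=1).
Iteration 2: edges from {n20,n23,n29} -> (n23, k=2).
Iteration 3: no outgoing edges from {n23}; recursion stops.
Total rows emitted: 5.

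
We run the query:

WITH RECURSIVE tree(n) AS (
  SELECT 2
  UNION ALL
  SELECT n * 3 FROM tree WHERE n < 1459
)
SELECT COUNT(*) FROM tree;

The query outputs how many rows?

8

Base: n=2.
Iteration 1: 2 < 1459 holds -> n = 2 * 3 = 6.
Iteration 2: 6 < 1459 holds -> n = 6 * 3 = 18.
Iteration 3: 18 < 1459 holds -> n = 18 * 3 = 54.
Iteration 4: 54 < 1459 holds -> n = 54 * 3 = 162.
Iteration 5: 162 < 1459 holds -> n = 162 * 3 = 486.
Iteration 6: 486 < 1459 holds -> n = 486 * 3 = 1458.
Iteration 7: 1458 < 1459 holds -> n = 1458 * 3 = 4374.
Iteration 8: 4374 < 1459 fails; recursion stops.
Total rows emitted: 8.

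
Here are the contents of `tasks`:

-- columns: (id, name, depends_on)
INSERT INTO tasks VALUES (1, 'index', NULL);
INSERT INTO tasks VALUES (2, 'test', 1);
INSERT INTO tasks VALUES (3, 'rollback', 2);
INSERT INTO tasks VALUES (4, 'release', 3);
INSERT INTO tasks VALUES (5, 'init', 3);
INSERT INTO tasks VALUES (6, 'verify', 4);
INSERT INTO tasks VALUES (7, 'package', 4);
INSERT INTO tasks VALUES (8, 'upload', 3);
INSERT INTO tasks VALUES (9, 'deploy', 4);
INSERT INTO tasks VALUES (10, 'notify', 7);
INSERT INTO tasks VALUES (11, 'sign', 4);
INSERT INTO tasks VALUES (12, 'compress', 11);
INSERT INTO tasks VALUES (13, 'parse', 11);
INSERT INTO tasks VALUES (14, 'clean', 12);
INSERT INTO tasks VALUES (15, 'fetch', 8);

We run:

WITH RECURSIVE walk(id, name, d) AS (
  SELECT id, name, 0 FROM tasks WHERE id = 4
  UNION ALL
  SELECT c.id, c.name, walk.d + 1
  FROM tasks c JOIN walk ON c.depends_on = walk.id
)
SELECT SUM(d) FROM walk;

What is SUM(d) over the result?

13

Base: id=4 (release) at d 0.
Iteration 1: rows with depends_on in {4} -> verify (id 6, d 1), package (id 7, d 1), deploy (id 9, d 1), sign (id 11, d 1).
Iteration 2: rows with depends_on in {6,7,9,11} -> notify (id 10, d 2), compress (id 12, d 2), parse (id 13, d 2).
Iteration 3: rows with depends_on in {10,12,13} -> clean (id 14, d 3).
Iteration 4: no rows with depends_on in {14}; recursion stops.
SUM(d) = 0 + 1 + 1 + 1 + 1 + 2 + 2 + 2 + 3 = 13.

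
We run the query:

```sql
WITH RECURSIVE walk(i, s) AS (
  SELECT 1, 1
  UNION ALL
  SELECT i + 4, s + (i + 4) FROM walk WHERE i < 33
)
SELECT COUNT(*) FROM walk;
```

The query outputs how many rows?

Base: i=1, s=1.
Iteration 1: 1 < 33 holds -> i = 1 + 4 = 5, s = 1 + 5 = 6.
Iteration 2: 5 < 33 holds -> i = 5 + 4 = 9, s = 6 + 9 = 15.
Iteration 3: 9 < 33 holds -> i = 9 + 4 = 13, s = 15 + 13 = 28.
Iteration 4: 13 < 33 holds -> i = 13 + 4 = 17, s = 28 + 17 = 45.
Iteration 5: 17 < 33 holds -> i = 17 + 4 = 21, s = 45 + 21 = 66.
Iteration 6: 21 < 33 holds -> i = 21 + 4 = 25, s = 66 + 25 = 91.
Iteration 7: 25 < 33 holds -> i = 25 + 4 = 29, s = 91 + 29 = 120.
Iteration 8: 29 < 33 holds -> i = 29 + 4 = 33, s = 120 + 33 = 153.
Iteration 9: 33 < 33 fails; recursion stops.
Total rows emitted: 9.

9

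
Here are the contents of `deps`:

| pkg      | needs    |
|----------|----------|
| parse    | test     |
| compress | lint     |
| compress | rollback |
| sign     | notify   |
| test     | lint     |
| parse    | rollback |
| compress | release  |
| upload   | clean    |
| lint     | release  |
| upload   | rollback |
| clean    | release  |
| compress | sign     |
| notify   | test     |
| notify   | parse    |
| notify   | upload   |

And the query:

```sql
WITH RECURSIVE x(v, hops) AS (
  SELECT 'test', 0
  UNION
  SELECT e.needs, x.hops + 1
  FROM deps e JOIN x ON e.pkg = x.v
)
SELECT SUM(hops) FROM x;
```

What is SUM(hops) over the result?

3

Base: (test, hops=0).
Iteration 1: edges from {test} -> (lint, hops=1).
Iteration 2: edges from {lint} -> (release, hops=2).
Iteration 3: no outgoing edges from {release}; recursion stops.
SUM(hops) = 0 + 1 + 2 = 3.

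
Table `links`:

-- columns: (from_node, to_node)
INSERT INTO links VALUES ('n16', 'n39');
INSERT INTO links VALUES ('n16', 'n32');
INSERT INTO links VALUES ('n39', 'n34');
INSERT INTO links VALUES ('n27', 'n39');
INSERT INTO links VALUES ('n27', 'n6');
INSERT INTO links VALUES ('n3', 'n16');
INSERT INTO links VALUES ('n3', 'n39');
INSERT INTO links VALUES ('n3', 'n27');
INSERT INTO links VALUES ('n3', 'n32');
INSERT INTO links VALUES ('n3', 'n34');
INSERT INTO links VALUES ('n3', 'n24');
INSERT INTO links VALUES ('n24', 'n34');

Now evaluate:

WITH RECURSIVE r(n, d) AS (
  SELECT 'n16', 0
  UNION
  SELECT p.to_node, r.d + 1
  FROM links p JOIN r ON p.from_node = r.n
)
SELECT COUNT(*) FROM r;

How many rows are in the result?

4

Base: (n16, d=0).
Iteration 1: edges from {n16} -> (n32, d=1), (n39, d=1).
Iteration 2: edges from {n32,n39} -> (n34, d=2).
Iteration 3: no outgoing edges from {n34}; recursion stops.
Total rows emitted: 4.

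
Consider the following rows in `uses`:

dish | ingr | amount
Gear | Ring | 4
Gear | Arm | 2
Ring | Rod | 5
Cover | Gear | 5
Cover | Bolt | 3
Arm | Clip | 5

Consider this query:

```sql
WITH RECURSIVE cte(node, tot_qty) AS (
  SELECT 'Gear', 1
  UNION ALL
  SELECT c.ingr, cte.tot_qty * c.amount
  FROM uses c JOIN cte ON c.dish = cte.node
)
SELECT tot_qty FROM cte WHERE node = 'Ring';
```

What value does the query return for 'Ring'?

4

Base: (Gear, tot_qty=1).
Iteration 1: components of {Gear} -> Arm = 1*2 = 2, Ring = 1*4 = 4.
Iteration 2: components of {Arm,Ring} -> Clip = 2*5 = 10, Rod = 4*5 = 20.
Iteration 3: no further components; recursion stops.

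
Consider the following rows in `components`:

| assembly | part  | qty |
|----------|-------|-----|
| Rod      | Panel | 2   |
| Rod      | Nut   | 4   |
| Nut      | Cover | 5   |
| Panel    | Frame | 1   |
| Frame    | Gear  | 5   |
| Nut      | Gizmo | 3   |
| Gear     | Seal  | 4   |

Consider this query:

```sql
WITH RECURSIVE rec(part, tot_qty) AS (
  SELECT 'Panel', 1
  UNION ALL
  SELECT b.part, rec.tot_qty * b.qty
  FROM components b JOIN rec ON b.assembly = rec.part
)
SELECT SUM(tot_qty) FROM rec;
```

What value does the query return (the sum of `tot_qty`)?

27

Base: (Panel, tot_qty=1).
Iteration 1: components of {Panel} -> Frame = 1*1 = 1.
Iteration 2: components of {Frame} -> Gear = 1*5 = 5.
Iteration 3: components of {Gear} -> Seal = 5*4 = 20.
Iteration 4: no further components; recursion stops.
SUM(tot_qty) = 1 + 1 + 5 + 20 = 27.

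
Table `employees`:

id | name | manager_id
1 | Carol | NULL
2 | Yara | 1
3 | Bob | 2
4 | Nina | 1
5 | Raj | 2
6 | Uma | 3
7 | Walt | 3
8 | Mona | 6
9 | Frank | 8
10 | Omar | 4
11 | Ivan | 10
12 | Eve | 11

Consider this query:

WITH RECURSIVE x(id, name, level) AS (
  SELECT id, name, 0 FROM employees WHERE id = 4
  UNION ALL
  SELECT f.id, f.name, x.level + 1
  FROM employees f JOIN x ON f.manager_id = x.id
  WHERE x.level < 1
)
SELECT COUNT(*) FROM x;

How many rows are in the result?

2

Base: id=4 (Nina) at level 0.
Iteration 1: rows with manager_id in {4} -> Omar (id 10, level 1).
Iteration 2: level < 1 fails for all current rows; recursion stops.
Total rows emitted: 2.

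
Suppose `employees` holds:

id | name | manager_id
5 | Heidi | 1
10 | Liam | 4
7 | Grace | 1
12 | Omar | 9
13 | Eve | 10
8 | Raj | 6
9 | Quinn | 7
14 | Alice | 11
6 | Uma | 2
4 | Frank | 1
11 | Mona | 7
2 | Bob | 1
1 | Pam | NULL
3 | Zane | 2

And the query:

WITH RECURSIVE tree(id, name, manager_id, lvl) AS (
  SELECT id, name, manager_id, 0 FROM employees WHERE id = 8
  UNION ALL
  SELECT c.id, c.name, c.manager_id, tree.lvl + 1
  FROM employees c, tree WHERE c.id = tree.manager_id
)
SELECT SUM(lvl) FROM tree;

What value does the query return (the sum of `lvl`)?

6

Base: id=8 (Raj), manager_id=6, lvl 0.
Iteration 1: join on id=6 -> Uma (id 6, manager_id=2, lvl 1).
Iteration 2: join on id=2 -> Bob (id 2, manager_id=1, lvl 2).
Iteration 3: join on id=1 -> Pam (id 1, manager_id=NULL, lvl 3).
Iteration 4: manager_id is NULL; no match; recursion stops.
SUM(lvl) = 0 + 1 + 2 + 3 = 6.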